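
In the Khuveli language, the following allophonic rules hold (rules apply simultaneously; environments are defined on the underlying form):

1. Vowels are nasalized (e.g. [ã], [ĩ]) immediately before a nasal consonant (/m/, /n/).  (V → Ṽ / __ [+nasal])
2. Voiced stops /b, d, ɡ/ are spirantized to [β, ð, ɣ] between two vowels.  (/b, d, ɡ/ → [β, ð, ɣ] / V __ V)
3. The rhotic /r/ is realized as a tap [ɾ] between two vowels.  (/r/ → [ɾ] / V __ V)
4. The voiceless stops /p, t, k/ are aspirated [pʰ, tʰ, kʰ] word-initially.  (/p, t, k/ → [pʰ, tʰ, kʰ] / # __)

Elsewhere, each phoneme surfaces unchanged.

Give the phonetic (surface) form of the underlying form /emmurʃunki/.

[ẽmmurʃũnki]

/e/ (word-initial): before a nasal consonant, so rule 1 applies → [ẽ].
/m/ stays [m].
/m/ (between /m/ and /u/) is unaffected → [m].
/u/ (between /m/ and /r/) fails the environment for rule 1, so it stays [u].
/r/ (between /u/ and /ʃ/) fails the environment for rule 3, so it stays [r].
/ʃ/ (between /r/ and /u/) is unaffected → [ʃ].
Rule 1 applies to /u/ (between /ʃ/ and /n/: before a nasal consonant) → [ũ].
/n/ — not in any rule's target class → [n].
/k/ (between /n/ and /i/): rule 4 targets it, but not word-initially → unchanged [k].
/i/ — word-final; rule 1 does not apply here → [i].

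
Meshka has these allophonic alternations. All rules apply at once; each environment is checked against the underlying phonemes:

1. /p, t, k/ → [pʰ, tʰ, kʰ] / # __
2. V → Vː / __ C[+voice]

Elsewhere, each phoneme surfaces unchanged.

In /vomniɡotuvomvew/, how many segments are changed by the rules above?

5

Segments that undergo a rule: /o/ → [oː] (rule 2); /i/ → [iː] (rule 2); /u/ → [uː] (rule 2); /o/ → [oː] (rule 2); /e/ → [eː] (rule 2).
All other segments surface unchanged.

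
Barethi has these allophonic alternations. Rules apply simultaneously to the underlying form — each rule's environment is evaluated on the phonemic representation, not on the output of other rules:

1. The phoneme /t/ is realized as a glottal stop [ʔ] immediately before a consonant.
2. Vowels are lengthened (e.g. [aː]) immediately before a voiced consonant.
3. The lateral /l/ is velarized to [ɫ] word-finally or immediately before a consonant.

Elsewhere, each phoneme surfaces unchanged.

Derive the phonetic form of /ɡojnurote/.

Rule 2 applies to /o/ (between /ɡ/ and /j/: before a voiced consonant) → [oː].
/u/ (between /n/ and /r/): before a voiced consonant, so rule 2 applies → [uː].
/o/ — between /r/ and /t/; rule 2 does not apply here → [o].
/t/ — between /o/ and /e/; rule 1 does not apply here → [t].
/e/ (word-final) fails the environment for rule 2, so it stays [e].

[ɡoːjnuːrote]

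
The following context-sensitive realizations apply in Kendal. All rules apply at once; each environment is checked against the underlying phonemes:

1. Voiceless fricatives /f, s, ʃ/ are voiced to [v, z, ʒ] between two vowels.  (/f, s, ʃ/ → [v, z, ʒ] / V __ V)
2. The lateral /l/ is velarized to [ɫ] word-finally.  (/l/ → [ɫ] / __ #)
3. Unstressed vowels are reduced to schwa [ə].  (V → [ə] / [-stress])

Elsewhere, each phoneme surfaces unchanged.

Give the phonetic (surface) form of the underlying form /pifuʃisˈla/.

/i/ (between /p/ and /f/) occurs in an unstressed syllable → [ə] by rule 3.
Rule 1 applies to /f/ (between /i/ and /u/: between two vowels) → [v].
Rule 3 applies to /u/ (between /f/ and /ʃ/: in an unstressed syllable) → [ə].
/ʃ/ meets the environment for rule 1 (between two vowels) → [ʒ].
Rule 3 applies to /i/ (between /ʃ/ and /s/: in an unstressed syllable) → [ə].
/s/ (between /i/ and /l/) is in the target of rule 1 but the environment (between two vowels) is not met → [s].
/l/ — between /s/ and /a/; rule 2 does not apply here → [l].
/a/ — word-final; rule 3 does not apply here → [a].

[pəvəʒəsˈla]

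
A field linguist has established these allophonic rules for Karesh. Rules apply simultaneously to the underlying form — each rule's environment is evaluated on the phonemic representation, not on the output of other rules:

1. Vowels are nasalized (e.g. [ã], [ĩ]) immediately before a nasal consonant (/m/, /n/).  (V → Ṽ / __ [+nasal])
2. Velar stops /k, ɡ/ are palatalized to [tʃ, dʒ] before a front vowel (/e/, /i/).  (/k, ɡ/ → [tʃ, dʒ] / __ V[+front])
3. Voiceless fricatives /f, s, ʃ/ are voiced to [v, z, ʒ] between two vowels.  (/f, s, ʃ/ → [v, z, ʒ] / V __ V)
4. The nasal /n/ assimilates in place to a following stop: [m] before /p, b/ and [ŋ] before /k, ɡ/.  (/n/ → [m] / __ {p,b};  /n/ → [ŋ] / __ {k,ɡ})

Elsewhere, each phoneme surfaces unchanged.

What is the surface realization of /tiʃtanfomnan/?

/i/ (between /t/ and /ʃ/) is in the target of rule 1 but the environment (before a nasal consonant) is not met → [i].
/ʃ/ (between /i/ and /t/) fails the environment for rule 3, so it stays [ʃ].
/a/ (between /t/ and /n/) occurs before a nasal consonant → [ã] by rule 1.
/n/ (between /a/ and /f/): rule 4 targets it, but not before a labial or velar stop → unchanged [n].
/f/ — between /n/ and /o/; rule 3 does not apply here → [f].
Rule 1 applies to /o/ (between /f/ and /m/: before a nasal consonant) → [õ].
/n/ (between /m/ and /a/) fails the environment for rule 4, so it stays [n].
/a/ meets the environment for rule 1 (before a nasal consonant) → [ã].
/n/ (word-final) is in the target of rule 4 but the environment (before a labial or velar stop) is not met → [n].

[tiʃtãnfõmnãn]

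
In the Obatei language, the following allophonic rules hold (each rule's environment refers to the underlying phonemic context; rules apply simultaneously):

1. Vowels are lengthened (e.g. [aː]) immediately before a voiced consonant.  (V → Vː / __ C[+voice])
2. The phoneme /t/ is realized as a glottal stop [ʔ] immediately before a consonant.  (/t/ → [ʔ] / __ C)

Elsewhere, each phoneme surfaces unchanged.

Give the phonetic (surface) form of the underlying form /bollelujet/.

[boːlleːluːjet]

/b/ — not in any rule's target class → [b].
/o/ meets the environment for rule 1 (before a voiced consonant) → [oː].
/l/ (between /o/ and /l/) is unaffected → [l].
/l/ (between /l/ and /e/) is unaffected → [l].
/e/ (between /l/ and /l/): before a voiced consonant, so rule 1 applies → [eː].
/l/ — not in any rule's target class → [l].
Rule 1 applies to /u/ (between /l/ and /j/: before a voiced consonant) → [uː].
/j/ stays [j].
/e/ (between /j/ and /t/): rule 1 targets it, but not before a voiced consonant → unchanged [e].
/t/ (word-final) fails the environment for rule 2, so it stays [t].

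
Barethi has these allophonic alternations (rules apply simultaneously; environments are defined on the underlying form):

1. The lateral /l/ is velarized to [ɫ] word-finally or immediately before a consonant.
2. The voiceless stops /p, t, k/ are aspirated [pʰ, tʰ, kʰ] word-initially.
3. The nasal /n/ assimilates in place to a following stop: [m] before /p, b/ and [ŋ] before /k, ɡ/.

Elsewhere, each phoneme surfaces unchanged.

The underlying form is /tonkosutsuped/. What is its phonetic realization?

[tʰoŋkosutsuped]

/t/ (word-initial) occurs word-initially → [tʰ] by rule 2.
/o/ stays [o].
/n/ (between /o/ and /k/): before a labial or velar stop, so rule 3 applies → [ŋ].
/k/ (between /n/ and /o/) is in the target of rule 2 but the environment (word-initially) is not met → [k].
/o/ stays [o].
/s/ — not in any rule's target class → [s].
/u/ (between /s/ and /t/): no rule targets it → [u].
/t/ (between /u/ and /s/): rule 2 targets it, but not word-initially → unchanged [t].
/s/ stays [s].
/u/ (between /s/ and /p/): no rule targets it → [u].
/p/ (between /u/ and /e/) is in the target of rule 2 but the environment (word-initially) is not met → [p].
/e/ — not in any rule's target class → [e].
/d/ (word-final) is unaffected → [d].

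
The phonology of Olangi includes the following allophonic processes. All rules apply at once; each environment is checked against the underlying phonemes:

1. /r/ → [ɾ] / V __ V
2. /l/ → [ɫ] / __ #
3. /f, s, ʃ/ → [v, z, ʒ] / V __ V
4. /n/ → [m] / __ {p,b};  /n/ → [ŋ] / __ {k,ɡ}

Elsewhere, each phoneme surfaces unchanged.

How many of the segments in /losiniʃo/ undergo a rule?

2

Segments that undergo a rule: /s/ → [z] (rule 3); /ʃ/ → [ʒ] (rule 3).
All other segments surface unchanged.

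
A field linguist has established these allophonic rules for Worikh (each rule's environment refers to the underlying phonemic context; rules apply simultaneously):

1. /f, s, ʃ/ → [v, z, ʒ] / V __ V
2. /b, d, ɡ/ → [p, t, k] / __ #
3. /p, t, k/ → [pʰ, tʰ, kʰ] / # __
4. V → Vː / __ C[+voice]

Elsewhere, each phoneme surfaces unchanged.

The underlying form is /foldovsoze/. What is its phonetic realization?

[foːldoːvsoːze]

/f/ (word-initial): rule 1 targets it, but not between two vowels → unchanged [f].
/o/ (between /f/ and /l/) occurs before a voiced consonant → [oː] by rule 4.
/d/ (between /l/ and /o/) fails the environment for rule 2, so it stays [d].
/o/ meets the environment for rule 4 (before a voiced consonant) → [oː].
/s/ (between /v/ and /o/): rule 1 targets it, but not between two vowels → unchanged [s].
/o/ — between /s/ and /z/, before a voiced consonant — surfaces as [oː] (rule 4).
/e/ (word-final) is in the target of rule 4 but the environment (before a voiced consonant) is not met → [e].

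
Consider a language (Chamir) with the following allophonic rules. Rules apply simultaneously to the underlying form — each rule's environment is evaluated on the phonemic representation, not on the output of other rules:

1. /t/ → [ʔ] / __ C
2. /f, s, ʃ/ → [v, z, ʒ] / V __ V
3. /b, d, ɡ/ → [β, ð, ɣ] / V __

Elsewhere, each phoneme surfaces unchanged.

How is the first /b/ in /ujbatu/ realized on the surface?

/b/ — between /j/ and /a/; rule 3 does not apply here → [b].

[b]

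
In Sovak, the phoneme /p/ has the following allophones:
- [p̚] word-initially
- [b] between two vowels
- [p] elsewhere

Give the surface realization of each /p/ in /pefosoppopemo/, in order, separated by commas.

[p̚], [p], [p], [b]

Occurrence 1 (position 1): word-initially → [p̚].
Occurrence 2 (position 7): no conditioning environment matches → elsewhere allophone [p].
Occurrence 3 (position 8): no conditioning environment matches → elsewhere allophone [p].
Occurrence 4 (position 10): between two vowels → [b].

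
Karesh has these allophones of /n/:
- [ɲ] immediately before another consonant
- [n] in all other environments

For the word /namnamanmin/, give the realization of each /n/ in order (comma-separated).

Occurrence 1 (position 1): no conditioning environment matches → elsewhere allophone [n].
Occurrence 2 (position 4): no conditioning environment matches → elsewhere allophone [n].
Occurrence 3 (position 8): immediately before another consonant → [ɲ].
Occurrence 4 (position 11): no conditioning environment matches → elsewhere allophone [n].

[n], [n], [ɲ], [n]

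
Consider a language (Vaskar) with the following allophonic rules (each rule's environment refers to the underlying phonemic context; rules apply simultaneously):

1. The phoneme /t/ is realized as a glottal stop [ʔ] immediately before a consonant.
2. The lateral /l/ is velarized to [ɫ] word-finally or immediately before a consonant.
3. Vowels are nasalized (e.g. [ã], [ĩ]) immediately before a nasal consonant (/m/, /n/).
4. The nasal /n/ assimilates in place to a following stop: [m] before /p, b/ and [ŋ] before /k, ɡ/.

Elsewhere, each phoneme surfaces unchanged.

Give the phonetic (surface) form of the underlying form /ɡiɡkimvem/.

[ɡiɡkĩmvẽm]

/ɡ/ (word-initial): no rule targets it → [ɡ].
/i/ — between /ɡ/ and /ɡ/; rule 3 does not apply here → [i].
/ɡ/ (between /i/ and /k/): no rule targets it → [ɡ].
/k/ (between /ɡ/ and /i/) is unaffected → [k].
Rule 3 applies to /i/ (between /k/ and /m/: before a nasal consonant) → [ĩ].
/m/ (between /i/ and /v/) is unaffected → [m].
/v/ stays [v].
/e/ — between /v/ and /m/, before a nasal consonant — surfaces as [ẽ] (rule 3).
/m/ stays [m].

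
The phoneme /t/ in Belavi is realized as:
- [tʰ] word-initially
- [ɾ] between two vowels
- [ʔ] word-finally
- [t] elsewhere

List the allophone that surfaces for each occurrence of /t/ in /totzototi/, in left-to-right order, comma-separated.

Occurrence 1 (position 1): word-initially → [tʰ].
Occurrence 2 (position 3): no conditioning environment matches → elsewhere allophone [t].
Occurrence 3 (position 6): between two vowels → [ɾ].
Occurrence 4 (position 8): between two vowels → [ɾ].

[tʰ], [t], [ɾ], [ɾ]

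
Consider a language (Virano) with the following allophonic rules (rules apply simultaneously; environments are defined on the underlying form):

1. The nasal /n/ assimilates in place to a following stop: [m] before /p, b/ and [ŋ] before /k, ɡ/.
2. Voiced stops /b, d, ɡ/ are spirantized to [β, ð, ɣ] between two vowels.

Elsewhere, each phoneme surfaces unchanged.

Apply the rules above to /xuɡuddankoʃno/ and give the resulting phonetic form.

/x/ (word-initial): no rule targets it → [x].
/u/ stays [u].
/ɡ/ — between /u/ and /u/, between two vowels — surfaces as [ɣ] (rule 2).
/u/ stays [u].
/d/ (between /u/ and /d/): rule 2 targets it, but not between two vowels → unchanged [d].
/d/ (between /d/ and /a/) fails the environment for rule 2, so it stays [d].
/a/ stays [a].
/n/ (between /a/ and /k/): before a labial or velar stop, so rule 1 applies → [ŋ].
/k/ (between /n/ and /o/): no rule targets it → [k].
/o/ stays [o].
/ʃ/ — not in any rule's target class → [ʃ].
/n/ (between /ʃ/ and /o/) fails the environment for rule 1, so it stays [n].
/o/ (word-final) is unaffected → [o].

[xuɣuddaŋkoʃno]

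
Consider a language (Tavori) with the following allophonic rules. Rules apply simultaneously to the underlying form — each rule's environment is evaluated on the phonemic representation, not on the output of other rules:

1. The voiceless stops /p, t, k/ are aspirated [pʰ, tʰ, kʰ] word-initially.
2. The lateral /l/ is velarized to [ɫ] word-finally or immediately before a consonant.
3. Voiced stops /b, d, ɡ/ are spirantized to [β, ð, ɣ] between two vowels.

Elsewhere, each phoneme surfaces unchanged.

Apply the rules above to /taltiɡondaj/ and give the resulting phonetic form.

/t/ (word-initial): word-initially, so rule 1 applies → [tʰ].
/a/ (between /t/ and /l/): no rule targets it → [a].
/l/ — between /a/ and /t/, word-finally or immediately before a consonant — surfaces as [ɫ] (rule 2).
/t/ — between /l/ and /i/; rule 1 does not apply here → [t].
/i/ — not in any rule's target class → [i].
/ɡ/ (between /i/ and /o/) occurs between two vowels → [ɣ] by rule 3.
/o/ — not in any rule's target class → [o].
/n/ (between /o/ and /d/): no rule targets it → [n].
/d/ (between /n/ and /a/) fails the environment for rule 3, so it stays [d].
/a/ (between /d/ and /j/): no rule targets it → [a].
/j/ (word-final) is unaffected → [j].

[tʰaɫtiɣondaj]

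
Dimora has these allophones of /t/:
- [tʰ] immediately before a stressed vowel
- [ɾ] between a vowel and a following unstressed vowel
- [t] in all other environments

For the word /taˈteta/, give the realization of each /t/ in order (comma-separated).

Occurrence 1 (position 1): no conditioning environment matches → elsewhere allophone [t].
Occurrence 2 (position 3): immediately before a stressed vowel → [tʰ].
Occurrence 3 (position 5): between a vowel and an unstressed vowel → [ɾ].

[t], [tʰ], [ɾ]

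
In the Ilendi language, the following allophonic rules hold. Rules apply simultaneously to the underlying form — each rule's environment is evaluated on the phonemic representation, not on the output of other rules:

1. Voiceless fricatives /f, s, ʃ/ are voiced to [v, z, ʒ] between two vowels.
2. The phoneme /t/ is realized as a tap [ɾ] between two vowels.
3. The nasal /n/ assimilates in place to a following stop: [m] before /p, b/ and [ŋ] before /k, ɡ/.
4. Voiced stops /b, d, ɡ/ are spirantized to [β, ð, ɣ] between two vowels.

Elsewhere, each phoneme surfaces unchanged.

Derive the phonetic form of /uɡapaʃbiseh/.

[uɣapaʃbizeh]

/u/ — not in any rule's target class → [u].
/ɡ/ — between /u/ and /a/, between two vowels — surfaces as [ɣ] (rule 4).
/a/ stays [a].
/p/ (between /a/ and /a/) is unaffected → [p].
/a/ (between /p/ and /ʃ/): no rule targets it → [a].
/ʃ/ (between /a/ and /b/) is in the target of rule 1 but the environment (between two vowels) is not met → [ʃ].
/b/ (between /ʃ/ and /i/): rule 4 targets it, but not between two vowels → unchanged [b].
/i/ (between /b/ and /s/): no rule targets it → [i].
/s/ (between /i/ and /e/): between two vowels, so rule 1 applies → [z].
/e/ (between /s/ and /h/) is unaffected → [e].
/h/ — not in any rule's target class → [h].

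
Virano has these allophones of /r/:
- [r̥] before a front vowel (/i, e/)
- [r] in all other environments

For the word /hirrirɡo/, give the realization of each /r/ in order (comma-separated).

[r], [r̥], [r]

Occurrence 1 (position 3): no conditioning environment matches → elsewhere allophone [r].
Occurrence 2 (position 4): before a front vowel (/i, e/) → [r̥].
Occurrence 3 (position 6): no conditioning environment matches → elsewhere allophone [r].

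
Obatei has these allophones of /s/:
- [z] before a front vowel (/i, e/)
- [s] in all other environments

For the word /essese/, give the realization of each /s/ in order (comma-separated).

Occurrence 1 (position 2): no conditioning environment matches → elsewhere allophone [s].
Occurrence 2 (position 3): before a front vowel (/i, e/) → [z].
Occurrence 3 (position 5): before a front vowel (/i, e/) → [z].

[s], [z], [z]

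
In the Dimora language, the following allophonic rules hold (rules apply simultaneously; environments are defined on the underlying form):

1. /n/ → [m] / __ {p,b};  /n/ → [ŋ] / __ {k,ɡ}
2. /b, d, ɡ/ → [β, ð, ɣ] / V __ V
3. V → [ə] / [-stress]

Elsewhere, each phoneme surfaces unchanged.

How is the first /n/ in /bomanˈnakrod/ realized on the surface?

/n/ (between /a/ and /n/) fails the environment for rule 1, so it stays [n].

[n]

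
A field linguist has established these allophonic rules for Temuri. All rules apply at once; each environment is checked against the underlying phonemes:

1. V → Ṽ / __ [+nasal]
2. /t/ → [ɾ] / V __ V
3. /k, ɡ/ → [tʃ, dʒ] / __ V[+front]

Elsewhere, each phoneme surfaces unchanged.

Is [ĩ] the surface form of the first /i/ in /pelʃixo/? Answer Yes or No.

No

/i/ (between /ʃ/ and /x/) is in the target of rule 1 but the environment (before a nasal consonant) is not met → [i].
The actual realization is [i], not [ĩ].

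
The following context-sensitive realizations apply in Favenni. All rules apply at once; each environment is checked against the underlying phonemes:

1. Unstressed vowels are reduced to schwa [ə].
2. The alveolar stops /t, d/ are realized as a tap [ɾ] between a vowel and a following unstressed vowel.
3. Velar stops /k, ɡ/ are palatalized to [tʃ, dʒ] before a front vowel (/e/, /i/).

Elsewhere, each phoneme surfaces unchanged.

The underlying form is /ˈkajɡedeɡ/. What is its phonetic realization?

/k/ (word-initial) fails the environment for rule 3, so it stays [k].
/a/ (between /k/ and /j/) fails the environment for rule 1, so it stays [a].
/j/ stays [j].
/ɡ/ — between /j/ and /e/, before a front vowel — surfaces as [dʒ] (rule 3).
/e/ (between /ɡ/ and /d/) occurs in an unstressed syllable → [ə] by rule 1.
/d/ (between /e/ and /e/) occurs between a vowel and a following unstressed vowel → [ɾ] by rule 2.
/e/ (between /d/ and /ɡ/): in an unstressed syllable, so rule 1 applies → [ə].
/ɡ/ — word-final; rule 3 does not apply here → [ɡ].

[ˈkajdʒəɾəɡ]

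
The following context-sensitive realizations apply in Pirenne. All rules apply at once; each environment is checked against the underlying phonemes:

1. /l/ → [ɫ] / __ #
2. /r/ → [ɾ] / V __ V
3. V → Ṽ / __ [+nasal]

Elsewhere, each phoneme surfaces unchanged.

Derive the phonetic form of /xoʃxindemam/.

[xoʃxĩndẽmãm]

/x/ (word-initial): no rule targets it → [x].
/o/ (between /x/ and /ʃ/) fails the environment for rule 3, so it stays [o].
/ʃ/ (between /o/ and /x/): no rule targets it → [ʃ].
/x/ stays [x].
/i/ — between /x/ and /n/, before a nasal consonant — surfaces as [ĩ] (rule 3).
/n/ (between /i/ and /d/) is unaffected → [n].
/d/ (between /n/ and /e/) is unaffected → [d].
/e/ meets the environment for rule 3 (before a nasal consonant) → [ẽ].
/m/ (between /e/ and /a/) is unaffected → [m].
Rule 3 applies to /a/ (between /m/ and /m/: before a nasal consonant) → [ã].
/m/ (word-final): no rule targets it → [m].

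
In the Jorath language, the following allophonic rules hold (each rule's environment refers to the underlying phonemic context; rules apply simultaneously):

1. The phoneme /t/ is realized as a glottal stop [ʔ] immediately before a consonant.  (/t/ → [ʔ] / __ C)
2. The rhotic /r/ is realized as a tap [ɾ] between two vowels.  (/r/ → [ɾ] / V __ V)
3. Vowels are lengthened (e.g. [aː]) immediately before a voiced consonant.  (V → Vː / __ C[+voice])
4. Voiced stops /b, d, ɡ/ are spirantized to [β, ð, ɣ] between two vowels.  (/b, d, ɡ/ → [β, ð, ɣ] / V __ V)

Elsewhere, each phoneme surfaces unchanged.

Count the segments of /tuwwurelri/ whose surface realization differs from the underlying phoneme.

4

Segments that undergo a rule: /u/ → [uː] (rule 3); /u/ → [uː] (rule 3); /r/ → [ɾ] (rule 2); /e/ → [eː] (rule 3).
All other segments surface unchanged.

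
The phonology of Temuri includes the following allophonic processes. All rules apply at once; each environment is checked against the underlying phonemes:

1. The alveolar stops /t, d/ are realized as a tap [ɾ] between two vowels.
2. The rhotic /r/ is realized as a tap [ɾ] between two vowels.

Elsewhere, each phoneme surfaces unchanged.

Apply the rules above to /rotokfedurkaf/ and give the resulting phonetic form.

/r/ (word-initial) is in the target of rule 2 but the environment (between two vowels) is not met → [r].
/o/ (between /r/ and /t/): no rule targets it → [o].
/t/ (between /o/ and /o/): between two vowels, so rule 1 applies → [ɾ].
/o/ (between /t/ and /k/) is unaffected → [o].
/k/ (between /o/ and /f/): no rule targets it → [k].
/f/ (between /k/ and /e/): no rule targets it → [f].
/e/ (between /f/ and /d/) is unaffected → [e].
Rule 1 applies to /d/ (between /e/ and /u/: between two vowels) → [ɾ].
/u/ (between /d/ and /r/): no rule targets it → [u].
/r/ (between /u/ and /k/) fails the environment for rule 2, so it stays [r].
/k/ (between /r/ and /a/) is unaffected → [k].
/a/ (between /k/ and /f/): no rule targets it → [a].
/f/ (word-final) is unaffected → [f].

[roɾokfeɾurkaf]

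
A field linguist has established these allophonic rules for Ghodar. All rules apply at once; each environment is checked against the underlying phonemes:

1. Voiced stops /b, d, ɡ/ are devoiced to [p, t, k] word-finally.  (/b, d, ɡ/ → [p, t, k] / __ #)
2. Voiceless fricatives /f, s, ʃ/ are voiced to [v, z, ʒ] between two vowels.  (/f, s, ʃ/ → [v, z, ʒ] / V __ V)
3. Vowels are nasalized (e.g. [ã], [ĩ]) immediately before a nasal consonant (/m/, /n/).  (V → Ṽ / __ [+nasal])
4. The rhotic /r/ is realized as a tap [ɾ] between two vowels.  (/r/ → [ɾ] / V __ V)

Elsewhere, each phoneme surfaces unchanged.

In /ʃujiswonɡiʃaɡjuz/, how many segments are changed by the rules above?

Segments that undergo a rule: /o/ → [õ] (rule 3); /ʃ/ → [ʒ] (rule 2).
All other segments surface unchanged.

2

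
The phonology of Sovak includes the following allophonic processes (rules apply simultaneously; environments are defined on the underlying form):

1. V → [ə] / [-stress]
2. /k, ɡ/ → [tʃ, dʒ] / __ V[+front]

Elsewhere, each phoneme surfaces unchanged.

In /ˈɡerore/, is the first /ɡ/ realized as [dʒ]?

Yes

/ɡ/ — word-initial, before a front vowel — surfaces as [dʒ] (rule 2).
The actual realization is [dʒ], which matches [dʒ].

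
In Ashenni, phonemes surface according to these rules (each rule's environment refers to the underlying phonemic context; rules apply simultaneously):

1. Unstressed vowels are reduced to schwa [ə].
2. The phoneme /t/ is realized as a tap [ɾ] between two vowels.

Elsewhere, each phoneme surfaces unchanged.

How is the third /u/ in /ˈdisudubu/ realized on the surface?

/u/ (word-final) occurs in an unstressed syllable → [ə] by rule 1.

[ə]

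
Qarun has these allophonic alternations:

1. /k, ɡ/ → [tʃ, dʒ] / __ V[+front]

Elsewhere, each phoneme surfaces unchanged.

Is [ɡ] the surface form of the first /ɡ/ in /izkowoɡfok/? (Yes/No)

/ɡ/ (between /o/ and /f/) fails the environment for rule 1, so it stays [ɡ].
The actual realization is [ɡ], which matches [ɡ].

Yes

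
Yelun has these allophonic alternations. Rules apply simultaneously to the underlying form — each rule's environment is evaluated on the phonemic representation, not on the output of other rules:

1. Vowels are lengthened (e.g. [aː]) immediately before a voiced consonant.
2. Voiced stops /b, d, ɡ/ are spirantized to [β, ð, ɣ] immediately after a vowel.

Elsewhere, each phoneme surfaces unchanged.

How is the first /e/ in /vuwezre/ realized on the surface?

/e/ (between /w/ and /z/) occurs before a voiced consonant → [eː] by rule 1.

[eː]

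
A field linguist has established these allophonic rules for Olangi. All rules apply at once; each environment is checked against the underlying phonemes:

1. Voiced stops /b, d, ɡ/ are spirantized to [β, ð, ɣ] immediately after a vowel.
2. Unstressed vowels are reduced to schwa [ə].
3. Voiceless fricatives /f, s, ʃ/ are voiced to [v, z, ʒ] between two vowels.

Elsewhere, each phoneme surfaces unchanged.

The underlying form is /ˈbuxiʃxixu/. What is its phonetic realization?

[ˈbuxəʃxəxə]

/b/ (word-initial): rule 1 targets it, but not immediately after a vowel → unchanged [b].
/u/ (between /b/ and /x/): rule 2 targets it, but not in an unstressed syllable → unchanged [u].
/x/ — not in any rule's target class → [x].
/i/ (between /x/ and /ʃ/) occurs in an unstressed syllable → [ə] by rule 2.
/ʃ/ (between /i/ and /x/) is in the target of rule 3 but the environment (between two vowels) is not met → [ʃ].
/x/ (between /ʃ/ and /i/): no rule targets it → [x].
/i/ (between /x/ and /x/) occurs in an unstressed syllable → [ə] by rule 2.
/x/ — not in any rule's target class → [x].
/u/ meets the environment for rule 2 (in an unstressed syllable) → [ə].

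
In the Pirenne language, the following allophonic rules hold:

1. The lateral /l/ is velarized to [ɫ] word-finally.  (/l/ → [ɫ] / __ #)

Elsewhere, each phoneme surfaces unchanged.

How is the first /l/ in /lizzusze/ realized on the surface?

[l]

/l/ — word-initial; rule 1 does not apply here → [l].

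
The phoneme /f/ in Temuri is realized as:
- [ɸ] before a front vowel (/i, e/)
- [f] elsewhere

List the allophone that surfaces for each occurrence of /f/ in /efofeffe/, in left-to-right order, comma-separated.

Occurrence 1 (position 2): no conditioning environment matches → elsewhere allophone [f].
Occurrence 2 (position 4): before a front vowel (/i, e/) → [ɸ].
Occurrence 3 (position 6): no conditioning environment matches → elsewhere allophone [f].
Occurrence 4 (position 7): before a front vowel (/i, e/) → [ɸ].

[f], [ɸ], [f], [ɸ]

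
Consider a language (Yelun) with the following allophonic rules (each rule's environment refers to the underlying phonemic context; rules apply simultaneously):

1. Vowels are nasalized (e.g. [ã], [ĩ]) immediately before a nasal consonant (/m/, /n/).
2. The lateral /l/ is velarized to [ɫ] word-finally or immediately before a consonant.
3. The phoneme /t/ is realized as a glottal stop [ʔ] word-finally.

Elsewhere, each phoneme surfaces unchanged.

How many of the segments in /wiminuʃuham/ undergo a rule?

Segments that undergo a rule: /i/ → [ĩ] (rule 1); /i/ → [ĩ] (rule 1); /a/ → [ã] (rule 1).
All other segments surface unchanged.

3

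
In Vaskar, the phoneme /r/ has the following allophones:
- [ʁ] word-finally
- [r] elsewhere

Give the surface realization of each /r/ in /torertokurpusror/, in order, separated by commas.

[r], [r], [r], [r], [ʁ]

Occurrence 1 (position 3): no conditioning environment matches → elsewhere allophone [r].
Occurrence 2 (position 5): no conditioning environment matches → elsewhere allophone [r].
Occurrence 3 (position 10): no conditioning environment matches → elsewhere allophone [r].
Occurrence 4 (position 14): no conditioning environment matches → elsewhere allophone [r].
Occurrence 5 (position 16): word-finally → [ʁ].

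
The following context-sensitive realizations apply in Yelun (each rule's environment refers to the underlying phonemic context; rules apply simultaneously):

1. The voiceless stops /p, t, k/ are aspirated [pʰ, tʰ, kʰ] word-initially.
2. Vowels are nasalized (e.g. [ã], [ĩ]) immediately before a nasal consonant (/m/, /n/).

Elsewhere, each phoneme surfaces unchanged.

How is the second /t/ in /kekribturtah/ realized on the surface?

/t/ (between /r/ and /a/) fails the environment for rule 1, so it stays [t].

[t]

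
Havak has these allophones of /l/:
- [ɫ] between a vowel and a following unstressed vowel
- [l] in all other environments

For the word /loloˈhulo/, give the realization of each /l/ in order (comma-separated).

[l], [ɫ], [ɫ]

Occurrence 1 (position 1): no conditioning environment matches → elsewhere allophone [l].
Occurrence 2 (position 3): between a vowel and a following unstressed vowel → [ɫ].
Occurrence 3 (position 7): between a vowel and a following unstressed vowel → [ɫ].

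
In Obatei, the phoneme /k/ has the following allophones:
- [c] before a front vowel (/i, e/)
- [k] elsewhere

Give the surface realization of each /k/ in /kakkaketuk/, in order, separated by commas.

[k], [k], [k], [c], [k]

Occurrence 1 (position 1): no conditioning environment matches → elsewhere allophone [k].
Occurrence 2 (position 3): no conditioning environment matches → elsewhere allophone [k].
Occurrence 3 (position 4): no conditioning environment matches → elsewhere allophone [k].
Occurrence 4 (position 6): before a front vowel → [c].
Occurrence 5 (position 10): no conditioning environment matches → elsewhere allophone [k].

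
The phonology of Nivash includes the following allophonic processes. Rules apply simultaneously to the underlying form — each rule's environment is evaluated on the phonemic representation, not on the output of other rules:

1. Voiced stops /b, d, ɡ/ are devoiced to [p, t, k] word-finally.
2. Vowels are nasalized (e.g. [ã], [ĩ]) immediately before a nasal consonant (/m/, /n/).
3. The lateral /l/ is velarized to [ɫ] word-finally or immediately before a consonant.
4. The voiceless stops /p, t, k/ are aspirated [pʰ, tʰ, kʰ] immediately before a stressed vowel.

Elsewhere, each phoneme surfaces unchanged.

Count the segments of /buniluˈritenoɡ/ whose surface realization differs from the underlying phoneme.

Segments that undergo a rule: /u/ → [ũ] (rule 2); /e/ → [ẽ] (rule 2); /ɡ/ → [k] (rule 1).
All other segments surface unchanged.

3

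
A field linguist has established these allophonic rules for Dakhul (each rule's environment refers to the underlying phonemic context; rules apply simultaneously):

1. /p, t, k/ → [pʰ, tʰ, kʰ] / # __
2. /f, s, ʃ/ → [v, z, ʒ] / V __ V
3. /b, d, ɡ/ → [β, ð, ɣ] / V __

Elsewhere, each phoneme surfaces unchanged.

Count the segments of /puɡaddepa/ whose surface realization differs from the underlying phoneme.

3

Segments that undergo a rule: /p/ → [pʰ] (rule 1); /ɡ/ → [ɣ] (rule 3); /d/ → [ð] (rule 3).
All other segments surface unchanged.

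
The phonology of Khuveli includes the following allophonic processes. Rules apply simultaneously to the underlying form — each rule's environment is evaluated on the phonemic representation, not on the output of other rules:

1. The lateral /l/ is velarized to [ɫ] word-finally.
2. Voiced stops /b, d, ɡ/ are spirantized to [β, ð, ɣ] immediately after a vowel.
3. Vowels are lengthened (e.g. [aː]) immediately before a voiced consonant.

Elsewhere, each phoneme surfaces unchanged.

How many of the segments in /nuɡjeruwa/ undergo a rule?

4

Segments that undergo a rule: /u/ → [uː] (rule 3); /ɡ/ → [ɣ] (rule 2); /e/ → [eː] (rule 3); /u/ → [uː] (rule 3).
All other segments surface unchanged.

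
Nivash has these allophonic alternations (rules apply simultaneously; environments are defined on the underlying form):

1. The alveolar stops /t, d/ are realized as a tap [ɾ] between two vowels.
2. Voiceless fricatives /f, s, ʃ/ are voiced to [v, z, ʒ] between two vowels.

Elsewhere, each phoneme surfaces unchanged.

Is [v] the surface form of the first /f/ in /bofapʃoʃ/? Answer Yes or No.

Rule 2 applies to /f/ (between /o/ and /a/: between two vowels) → [v].
The actual realization is [v], which matches [v].

Yes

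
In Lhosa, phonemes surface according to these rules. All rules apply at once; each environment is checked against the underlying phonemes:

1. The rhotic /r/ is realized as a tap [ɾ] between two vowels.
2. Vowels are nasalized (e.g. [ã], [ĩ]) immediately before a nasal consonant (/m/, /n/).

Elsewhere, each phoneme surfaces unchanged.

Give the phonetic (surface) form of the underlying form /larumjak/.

[laɾũmjak]

/l/ (word-initial) is unaffected → [l].
/a/ (between /l/ and /r/): rule 2 targets it, but not before a nasal consonant → unchanged [a].
/r/ — between /a/ and /u/, between two vowels — surfaces as [ɾ] (rule 1).
Rule 2 applies to /u/ (between /r/ and /m/: before a nasal consonant) → [ũ].
/m/ — not in any rule's target class → [m].
/j/ (between /m/ and /a/) is unaffected → [j].
/a/ (between /j/ and /k/) is in the target of rule 2 but the environment (before a nasal consonant) is not met → [a].
/k/ stays [k].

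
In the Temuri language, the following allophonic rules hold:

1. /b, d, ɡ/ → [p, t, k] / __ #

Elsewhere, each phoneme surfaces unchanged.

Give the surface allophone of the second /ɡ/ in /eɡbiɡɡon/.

[ɡ]

/ɡ/ (between /i/ and /ɡ/) fails the environment for rule 1, so it stays [ɡ].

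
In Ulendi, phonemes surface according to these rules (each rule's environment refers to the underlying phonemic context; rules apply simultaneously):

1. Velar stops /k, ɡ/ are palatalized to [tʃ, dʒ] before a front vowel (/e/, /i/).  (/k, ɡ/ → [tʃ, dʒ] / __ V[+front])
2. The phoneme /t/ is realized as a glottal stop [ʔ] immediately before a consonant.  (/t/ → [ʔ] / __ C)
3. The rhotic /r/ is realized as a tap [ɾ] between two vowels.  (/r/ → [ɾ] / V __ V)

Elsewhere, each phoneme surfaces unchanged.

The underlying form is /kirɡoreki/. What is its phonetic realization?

[tʃirɡoɾetʃi]

/k/ (word-initial) occurs before a front vowel → [tʃ] by rule 1.
/i/ stays [i].
/r/ (between /i/ and /ɡ/) is in the target of rule 3 but the environment (between two vowels) is not met → [r].
/ɡ/ — between /r/ and /o/; rule 1 does not apply here → [ɡ].
/o/ stays [o].
Rule 3 applies to /r/ (between /o/ and /e/: between two vowels) → [ɾ].
/e/ — not in any rule's target class → [e].
/k/ — between /e/ and /i/, before a front vowel — surfaces as [tʃ] (rule 1).
/i/ stays [i].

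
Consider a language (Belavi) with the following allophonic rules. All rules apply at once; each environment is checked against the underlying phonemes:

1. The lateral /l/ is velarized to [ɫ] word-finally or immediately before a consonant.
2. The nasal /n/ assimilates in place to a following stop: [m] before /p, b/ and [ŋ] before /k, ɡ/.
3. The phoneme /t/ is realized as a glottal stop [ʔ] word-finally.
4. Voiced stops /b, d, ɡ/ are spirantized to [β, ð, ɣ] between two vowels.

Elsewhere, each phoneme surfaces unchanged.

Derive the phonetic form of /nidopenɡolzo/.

[niðopeŋɡoɫzo]

/n/ — word-initial; rule 2 does not apply here → [n].
/d/ meets the environment for rule 4 (between two vowels) → [ð].
/n/ (between /e/ and /ɡ/): before a labial or velar stop, so rule 2 applies → [ŋ].
/ɡ/ (between /n/ and /o/) is in the target of rule 4 but the environment (between two vowels) is not met → [ɡ].
Rule 1 applies to /l/ (between /o/ and /z/: word-finally or immediately before a consonant) → [ɫ].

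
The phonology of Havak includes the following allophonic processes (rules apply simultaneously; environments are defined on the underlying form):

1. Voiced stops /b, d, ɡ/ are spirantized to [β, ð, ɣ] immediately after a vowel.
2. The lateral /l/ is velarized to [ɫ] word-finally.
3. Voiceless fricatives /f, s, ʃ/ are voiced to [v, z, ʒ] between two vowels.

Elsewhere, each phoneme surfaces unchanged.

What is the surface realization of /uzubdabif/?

/u/ stays [u].
/z/ (between /u/ and /u/) is unaffected → [z].
/u/ (between /z/ and /b/): no rule targets it → [u].
Rule 1 applies to /b/ (between /u/ and /d/: immediately after a vowel) → [β].
/d/ (between /b/ and /a/) fails the environment for rule 1, so it stays [d].
/a/ — not in any rule's target class → [a].
Rule 1 applies to /b/ (between /a/ and /i/: immediately after a vowel) → [β].
/i/ (between /b/ and /f/): no rule targets it → [i].
/f/ (word-final) fails the environment for rule 3, so it stays [f].

[uzuβdaβif]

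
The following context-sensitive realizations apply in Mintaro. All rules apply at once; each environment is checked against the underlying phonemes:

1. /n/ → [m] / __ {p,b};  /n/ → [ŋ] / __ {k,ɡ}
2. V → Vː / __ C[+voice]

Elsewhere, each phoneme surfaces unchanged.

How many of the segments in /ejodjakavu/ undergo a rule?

Segments that undergo a rule: /e/ → [eː] (rule 2); /o/ → [oː] (rule 2); /a/ → [aː] (rule 2).
All other segments surface unchanged.

3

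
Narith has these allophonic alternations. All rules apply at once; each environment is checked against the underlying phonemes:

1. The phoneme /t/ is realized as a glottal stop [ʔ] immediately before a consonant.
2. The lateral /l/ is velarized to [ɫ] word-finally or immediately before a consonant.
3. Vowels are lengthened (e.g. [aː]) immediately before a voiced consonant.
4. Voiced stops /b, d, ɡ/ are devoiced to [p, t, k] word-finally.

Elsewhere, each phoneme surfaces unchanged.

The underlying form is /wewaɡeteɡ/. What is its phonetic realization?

[weːwaːɡeteːk]

/w/ stays [w].
/e/ meets the environment for rule 3 (before a voiced consonant) → [eː].
/w/ (between /e/ and /a/): no rule targets it → [w].
/a/ (between /w/ and /ɡ/) occurs before a voiced consonant → [aː] by rule 3.
/ɡ/ (between /a/ and /e/): rule 4 targets it, but not word-finally → unchanged [ɡ].
/e/ (between /ɡ/ and /t/): rule 3 targets it, but not before a voiced consonant → unchanged [e].
/t/ (between /e/ and /e/) is in the target of rule 1 but the environment (immediately before a consonant) is not met → [t].
Rule 3 applies to /e/ (between /t/ and /ɡ/: before a voiced consonant) → [eː].
/ɡ/ meets the environment for rule 4 (word-finally) → [k].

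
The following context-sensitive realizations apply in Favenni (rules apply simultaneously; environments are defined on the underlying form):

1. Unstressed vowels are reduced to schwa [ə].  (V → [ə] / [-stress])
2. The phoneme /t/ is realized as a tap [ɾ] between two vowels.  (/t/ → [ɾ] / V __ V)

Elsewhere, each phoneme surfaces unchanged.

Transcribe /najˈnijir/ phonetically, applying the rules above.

/a/ meets the environment for rule 1 (in an unstressed syllable) → [ə].
/i/ (between /n/ and /j/) fails the environment for rule 1, so it stays [i].
/i/ — between /j/ and /r/, in an unstressed syllable — surfaces as [ə] (rule 1).

[nəjˈnijər]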